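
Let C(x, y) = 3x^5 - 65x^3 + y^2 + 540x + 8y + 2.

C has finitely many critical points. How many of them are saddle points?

2

C separates as a function of x plus a function of y, so ∇C=0 decouples.
∂C/∂x = 15(x - 3)(x - 2)(x + 2)(x + 3) = 0 at x ∈ {-3, -2, 2, 3}; ∂C/∂y = 2(y + 4) = 0 at y ∈ {-4}.
The Hessian is diagonal: diag(C_xx, C_yy). Second derivatives: C_xx(-3)=-450, C_xx(-2)=300, C_xx(2)=-300, C_xx(3)=450; C_yy(-4)=2.
Saddle points occur where the two diagonal entries have opposite signs: (-3, -4), (2, -4). Count: 2.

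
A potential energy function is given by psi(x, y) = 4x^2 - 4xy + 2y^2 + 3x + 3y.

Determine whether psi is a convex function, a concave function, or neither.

convex

psi is quadratic, so its Hessian is the constant matrix H = [[8, -4], [-4, 4]].
det(H) = 16, tr(H) = 12.
det(H) > 0 and tr(H) > 0, so H is positive definite everywhere: convex.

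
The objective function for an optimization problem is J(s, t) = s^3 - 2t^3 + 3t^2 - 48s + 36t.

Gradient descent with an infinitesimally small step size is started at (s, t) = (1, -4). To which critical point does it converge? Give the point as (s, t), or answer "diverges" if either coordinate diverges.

(4, -2)

J is separable, so gradient descent decouples: s follows -∂J/∂s, t follows -∂J/∂t.
∂J/∂s = 3(s - 4)(s + 4); at s=1 this is -45, so s increases.
∂J/∂t = -6(t - 3)(t + 2); at t=-4 this is -84, so t increases.
s converges to its nearest critical value 4 (a local min of the s-part); t converges to -2. The iterate converges to (4, -2).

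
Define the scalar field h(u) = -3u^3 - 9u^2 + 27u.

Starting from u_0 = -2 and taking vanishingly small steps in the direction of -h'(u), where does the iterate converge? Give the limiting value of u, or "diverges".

-3

h'(u) = -9(u - 1)(u + 3), so h'(-2) = 27.
Gradient descent moves in the -h' direction, i.e. u is decreasing.
The nearest critical point in that direction is u = -3, where h'' = 36 > 0 (a local minimum). The iterate converges there.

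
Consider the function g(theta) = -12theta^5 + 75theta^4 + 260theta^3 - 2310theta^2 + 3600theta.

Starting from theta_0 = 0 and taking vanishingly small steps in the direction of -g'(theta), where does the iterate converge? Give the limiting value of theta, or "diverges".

g'(theta) = -60(theta - 5)(theta - 3)(theta - 1)(theta + 4), so g'(0) = 3600.
Gradient descent moves in the -g' direction, i.e. theta is decreasing.
The nearest critical point in that direction is theta = -4, where g'' = 18900 > 0 (a local minimum). The iterate converges there.

-4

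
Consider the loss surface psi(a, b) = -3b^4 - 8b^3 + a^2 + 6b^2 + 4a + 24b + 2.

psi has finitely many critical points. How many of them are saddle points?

psi separates as a function of a plus a function of b, so ∇psi=0 decouples.
∂psi/∂a = 2(a + 2) = 0 at a ∈ {-2}; ∂psi/∂b = -12(b - 1)(b + 1)(b + 2) = 0 at b ∈ {-2, -1, 1}.
The Hessian is diagonal: diag(psi_aa, psi_bb). Second derivatives: psi_aa(-2)=2; psi_bb(-2)=-36, psi_bb(-1)=24, psi_bb(1)=-72.
Saddle points occur where the two diagonal entries have opposite signs: (-2, -2), (-2, 1). Count: 2.

2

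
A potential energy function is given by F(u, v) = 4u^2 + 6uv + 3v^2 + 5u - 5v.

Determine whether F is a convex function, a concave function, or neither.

F is quadratic, so its Hessian is the constant matrix H = [[8, 6], [6, 6]].
det(H) = 12, tr(H) = 14.
det(H) > 0 and tr(H) > 0, so H is positive definite everywhere: convex.

convex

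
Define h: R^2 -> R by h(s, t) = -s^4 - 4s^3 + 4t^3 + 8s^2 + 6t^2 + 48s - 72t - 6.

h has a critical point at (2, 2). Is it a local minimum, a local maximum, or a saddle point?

saddle point

The mixed partial ∂²h/∂s∂t is 0, so the Hessian at any point is diag(h_ss, h_tt) = diag(4(-3s^2 - 6s + 4), 12(2t + 1)).
At (2, 2): H = diag(-80, 60).
The eigenvalues have opposite signs, so H is indefinite: a saddle point.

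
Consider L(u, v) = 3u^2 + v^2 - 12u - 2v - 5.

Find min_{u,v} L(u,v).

L(u,v) separates as P(u) + Q(v) − 5, so its minimum is min P + min Q − 5.
P'(u) = 6u - 12 vanishes at u ∈ {2}; Q'(v) = 2v - 2 vanishes at v ∈ {1}.
Local minima of P (where P''>0): P(2)=-12. Local minima of Q: Q(1)=-1.
So the global minimum of L is P(2) + Q(1) − 5 = -12 − 1 − 5 = -18, attained at (2, 1).

-18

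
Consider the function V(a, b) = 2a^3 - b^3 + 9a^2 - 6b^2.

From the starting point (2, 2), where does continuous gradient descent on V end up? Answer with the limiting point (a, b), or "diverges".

diverges

V is separable, so gradient descent decouples: a follows -∂V/∂a, b follows -∂V/∂b.
∂V/∂a = 6a(a + 3); at a=2 this is 60, so a decreases.
∂V/∂b = -3b(b + 4); at b=2 this is -36, so b increases.
The b-coordinate has no critical point in that direction and runs off to infinity.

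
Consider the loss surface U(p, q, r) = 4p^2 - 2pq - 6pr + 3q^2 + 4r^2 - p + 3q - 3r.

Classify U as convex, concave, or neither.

U is quadratic, so its Hessian is the constant matrix H = [[8, -2, -6], [-2, 6, 0], [-6, 0, 8]].
Leading principal minors: 8, 44, 136.
All positive ⇒ H ≻ 0 ⇒ convex.

convex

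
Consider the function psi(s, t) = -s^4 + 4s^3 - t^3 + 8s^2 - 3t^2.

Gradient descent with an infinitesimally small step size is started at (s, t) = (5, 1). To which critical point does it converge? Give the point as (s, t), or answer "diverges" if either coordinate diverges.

diverges

psi is separable, so gradient descent decouples: s follows -∂psi/∂s, t follows -∂psi/∂t.
∂psi/∂s = -4s(s - 4)(s + 1); at s=5 this is -120, so s increases.
∂psi/∂t = -3t(t + 2); at t=1 this is -9, so t increases.
The s-coordinate has no critical point in that direction and runs off to infinity.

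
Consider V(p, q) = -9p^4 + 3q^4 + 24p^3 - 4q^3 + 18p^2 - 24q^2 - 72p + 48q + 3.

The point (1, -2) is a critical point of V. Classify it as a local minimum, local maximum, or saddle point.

local minimum

The mixed partial ∂²V/∂p∂q is 0, so the Hessian at any point is diag(V_pp, V_qq) = diag(36(-3p^2 + 4p + 1), 12(3q^2 - 2q - 4)).
At (1, -2): H = diag(72, 144).
Both eigenvalues are positive, so H is positive definite: a local minimum.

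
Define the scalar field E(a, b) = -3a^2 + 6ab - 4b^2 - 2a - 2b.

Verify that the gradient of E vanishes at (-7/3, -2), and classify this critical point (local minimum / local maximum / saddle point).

local maximum

∇E = (-6a + 6b - 2, 6a - 8b - 2); substituting (-7/3, -2) gives ∇E = (0, 0), so (-7/3, -2) is indeed a critical point.
The Hessian of E is constant: H = [[-6, 6], [6, -8]].
det(H) = (-6)·(-8) − 6² = 12.
det(H) > 0 and tr(H) = -14 < 0, so H is negative definite and the point is a local maximum.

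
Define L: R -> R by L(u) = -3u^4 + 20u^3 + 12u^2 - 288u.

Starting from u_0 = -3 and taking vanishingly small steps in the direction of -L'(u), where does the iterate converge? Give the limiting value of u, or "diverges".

L'(u) = -12(u - 4)(u - 3)(u + 2), so L'(-3) = 504.
Gradient descent moves in the -L' direction, i.e. u is decreasing.
There is no critical point below u=-3, and L' keeps the same sign, so the iterate runs off to −∞.

diverges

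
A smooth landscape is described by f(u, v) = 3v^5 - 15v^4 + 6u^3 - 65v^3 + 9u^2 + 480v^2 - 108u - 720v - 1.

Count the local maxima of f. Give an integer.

f separates as a function of u plus a function of v, so ∇f=0 decouples.
∂f/∂u = 18(u - 2)(u + 3) = 0 at u ∈ {-3, 2}; ∂f/∂v = 15(v - 4)(v - 3)(v - 1)(v + 4) = 0 at v ∈ {-4, 1, 3, 4}.
The Hessian is diagonal: diag(f_uu, f_vv). Second derivatives: f_uu(-3)=-90, f_uu(2)=90; f_vv(-4)=-4200, f_vv(1)=450, f_vv(3)=-210, f_vv(4)=360.
Local maxima occur where both diagonal entries negative: (-3, -4), (-3, 3). Count: 2.

2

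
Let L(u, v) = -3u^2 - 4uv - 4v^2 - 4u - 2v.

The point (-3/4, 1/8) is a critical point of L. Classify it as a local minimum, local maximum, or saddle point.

The Hessian of L is constant: H = [[-6, -4], [-4, -8]].
det(H) = (-6)·(-8) − (-4)² = 32.
det(H) > 0 and tr(H) = -14 < 0, so H is negative definite and the point is a local maximum.

local maximum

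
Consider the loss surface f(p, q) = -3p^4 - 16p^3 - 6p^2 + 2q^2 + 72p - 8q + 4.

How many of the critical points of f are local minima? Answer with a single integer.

1

f separates as a function of p plus a function of q, so ∇f=0 decouples.
∂f/∂p = -12(p - 1)(p + 2)(p + 3) = 0 at p ∈ {-3, -2, 1}; ∂f/∂q = 4(q - 2) = 0 at q ∈ {2}.
The Hessian is diagonal: diag(f_pp, f_qq). Second derivatives: f_pp(-3)=-48, f_pp(-2)=36, f_pp(1)=-144; f_qq(2)=4.
Local minima occur where both diagonal entries positive: (-2, 2). Count: 1.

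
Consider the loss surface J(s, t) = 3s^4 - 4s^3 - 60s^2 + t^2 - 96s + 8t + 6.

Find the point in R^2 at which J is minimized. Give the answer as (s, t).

(4, -4)

J(s,t) separates as P(s) + Q(t) + 6, so its minimum is min P + min Q + 6.
P'(s) = 12(s - 4)(s + 1)(s + 2) vanishes at s ∈ {-2, -1, 4}; Q'(t) = 2(t + 4) vanishes at t ∈ {-4}.
Local minima of P (where P''>0): P(-2)=32, P(4)=-832. Local minima of Q: Q(-4)=-16.
So the global minimum of J is P(4) + Q(-4) + 6 = -832 − 16 + 6 = -842, attained at (4, -4).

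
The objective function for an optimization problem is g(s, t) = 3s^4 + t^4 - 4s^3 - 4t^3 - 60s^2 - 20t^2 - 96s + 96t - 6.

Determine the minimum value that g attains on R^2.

-1117

g(s,t) separates as P(s) + Q(t) − 6, so its minimum is min P + min Q − 6.
P'(s) = 12(s - 4)(s + 1)(s + 2) vanishes at s ∈ {-2, -1, 4}; Q'(t) = 4(t - 4)(t - 2)(t + 3) vanishes at t ∈ {-3, 2, 4}.
Local minima of P (where P''>0): P(-2)=32, P(4)=-832. Local minima of Q: Q(-3)=-279, Q(4)=64.
So the global minimum of g is P(4) + Q(-3) − 6 = -832 − 279 − 6 = -1117, attained at (4, -3).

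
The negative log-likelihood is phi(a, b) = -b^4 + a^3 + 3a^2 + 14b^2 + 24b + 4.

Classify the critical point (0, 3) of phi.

The mixed partial ∂²phi/∂a∂b is 0, so the Hessian at any point is diag(phi_aa, phi_bb) = diag(6(a + 1), 4(-3b^2 + 7)).
At (0, 3): H = diag(6, -80).
The eigenvalues have opposite signs, so H is indefinite: a saddle point.

saddle point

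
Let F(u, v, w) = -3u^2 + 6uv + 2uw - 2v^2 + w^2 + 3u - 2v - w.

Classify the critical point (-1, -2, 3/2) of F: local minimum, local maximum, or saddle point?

saddle point

The Hessian is constant: H = [[-6, 6, 2], [6, -4, 0], [2, 0, 2]].
Leading principal minors: Δ₁ = -6, Δ₂ = -12, Δ₃ = -8.
The minors fit neither the all-positive nor the alternating-sign pattern, so H is indefinite: a saddle point.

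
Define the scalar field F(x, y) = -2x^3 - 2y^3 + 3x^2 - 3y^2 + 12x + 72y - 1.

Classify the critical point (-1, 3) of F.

The mixed partial ∂²F/∂x∂y is 0, so the Hessian at any point is diag(F_xx, F_yy) = diag(6(-2x + 1), -6(2y + 1)).
At (-1, 3): H = diag(18, -42).
The eigenvalues have opposite signs, so H is indefinite: a saddle point.

saddle point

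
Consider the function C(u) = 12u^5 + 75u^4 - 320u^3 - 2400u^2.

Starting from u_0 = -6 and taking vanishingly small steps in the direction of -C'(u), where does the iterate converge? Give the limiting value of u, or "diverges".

diverges

C'(u) = 60u(u - 4)(u + 4)(u + 5), so C'(-6) = 7200.
Gradient descent moves in the -C' direction, i.e. u is decreasing.
There is no critical point below u=-6, and C' keeps the same sign, so the iterate runs off to −∞.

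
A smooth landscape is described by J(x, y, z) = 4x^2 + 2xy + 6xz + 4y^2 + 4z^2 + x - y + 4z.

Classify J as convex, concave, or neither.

J is quadratic, so its Hessian is the constant matrix H = [[8, 2, 6], [2, 8, 0], [6, 0, 8]].
Leading principal minors: 8, 60, 192.
All positive ⇒ H ≻ 0 ⇒ convex.

convex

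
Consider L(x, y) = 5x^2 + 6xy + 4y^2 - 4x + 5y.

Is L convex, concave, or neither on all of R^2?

L is quadratic, so its Hessian is the constant matrix H = [[10, 6], [6, 8]].
det(H) = 44, tr(H) = 18.
det(H) > 0 and tr(H) > 0, so H is positive definite everywhere: convex.

convex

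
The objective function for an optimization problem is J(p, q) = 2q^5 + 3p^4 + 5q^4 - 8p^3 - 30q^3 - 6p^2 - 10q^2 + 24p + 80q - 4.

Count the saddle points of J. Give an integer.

J separates as a function of p plus a function of q, so ∇J=0 decouples.
∂J/∂p = 12(p - 2)(p - 1)(p + 1) = 0 at p ∈ {-1, 1, 2}; ∂J/∂q = 10(q - 2)(q - 1)(q + 1)(q + 4) = 0 at q ∈ {-4, -1, 1, 2}.
The Hessian is diagonal: diag(J_pp, J_qq). Second derivatives: J_pp(-1)=72, J_pp(1)=-24, J_pp(2)=36; J_qq(-4)=-900, J_qq(-1)=180, J_qq(1)=-100, J_qq(2)=180.
Saddle points occur where the two diagonal entries have opposite signs: (-1, -4), (-1, 1), (1, -1), (1, 2), (2, -4), (2, 1). Count: 6.

6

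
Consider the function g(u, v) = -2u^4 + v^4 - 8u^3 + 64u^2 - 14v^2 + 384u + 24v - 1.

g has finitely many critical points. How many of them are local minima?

2

g separates as a function of u plus a function of v, so ∇g=0 decouples.
∂g/∂u = -8(u - 4)(u + 3)(u + 4) = 0 at u ∈ {-4, -3, 4}; ∂g/∂v = 4(v - 2)(v - 1)(v + 3) = 0 at v ∈ {-3, 1, 2}.
The Hessian is diagonal: diag(g_uu, g_vv). Second derivatives: g_uu(-4)=-64, g_uu(-3)=56, g_uu(4)=-448; g_vv(-3)=80, g_vv(1)=-16, g_vv(2)=20.
Local minima occur where both diagonal entries positive: (-3, -3), (-3, 2). Count: 2.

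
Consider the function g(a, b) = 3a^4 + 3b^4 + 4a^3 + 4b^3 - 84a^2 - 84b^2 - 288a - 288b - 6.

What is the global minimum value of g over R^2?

-2950

g(a,b) separates as P(a) + Q(b) − 6, so its minimum is min P + min Q − 6.
P'(a) = 12(a - 4)(a + 2)(a + 3) vanishes at a ∈ {-3, -2, 4}; Q'(b) = 12(b - 4)(b + 2)(b + 3) vanishes at b ∈ {-3, -2, 4}.
Local minima of P (where P''>0): P(-3)=243, P(4)=-1472. Local minima of Q: Q(-3)=243, Q(4)=-1472.
So the global minimum of g is P(4) + Q(4) − 6 = -1472 − 1472 − 6 = -2950, attained at (4, 4).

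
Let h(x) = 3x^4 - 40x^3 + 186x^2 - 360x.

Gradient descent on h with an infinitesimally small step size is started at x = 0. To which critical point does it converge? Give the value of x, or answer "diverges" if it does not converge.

2

h'(x) = 12(x - 5)(x - 3)(x - 2), so h'(0) = -360.
Gradient descent moves in the -h' direction, i.e. x is increasing.
The nearest critical point in that direction is x = 2, where h'' = 36 > 0 (a local minimum). The iterate converges there.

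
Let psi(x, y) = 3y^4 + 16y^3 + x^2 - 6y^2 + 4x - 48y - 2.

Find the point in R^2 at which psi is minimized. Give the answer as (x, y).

(-2, -4)

psi(x,y) separates as P(x) + Q(y) − 2, so its minimum is min P + min Q − 2.
P'(x) = 2x + 4 vanishes at x ∈ {-2}; Q'(y) = 12(y - 1)(y + 1)(y + 4) vanishes at y ∈ {-4, -1, 1}.
Local minima of P (where P''>0): P(-2)=-4. Local minima of Q: Q(-4)=-160, Q(1)=-35.
So the global minimum of psi is P(-2) + Q(-4) − 2 = -4 − 160 − 2 = -166, attained at (-2, -4).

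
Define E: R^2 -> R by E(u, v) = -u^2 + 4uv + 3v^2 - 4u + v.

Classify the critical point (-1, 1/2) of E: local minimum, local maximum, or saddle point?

The Hessian of E is constant: H = [[-2, 4], [4, 6]].
det(H) = (-2)·6 − 4² = -28.
Since det(H) < 0, H is indefinite and the critical point is a saddle point.

saddle point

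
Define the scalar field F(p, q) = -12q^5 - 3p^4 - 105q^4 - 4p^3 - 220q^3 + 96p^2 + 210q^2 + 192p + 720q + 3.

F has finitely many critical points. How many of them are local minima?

2

F separates as a function of p plus a function of q, so ∇F=0 decouples.
∂F/∂p = -12(p - 4)(p + 1)(p + 4) = 0 at p ∈ {-4, -1, 4}; ∂F/∂q = -60(q - 1)(q + 1)(q + 3)(q + 4) = 0 at q ∈ {-4, -3, -1, 1}.
The Hessian is diagonal: diag(F_pp, F_qq). Second derivatives: F_pp(-4)=-288, F_pp(-1)=180, F_pp(4)=-480; F_qq(-4)=900, F_qq(-3)=-480, F_qq(-1)=720, F_qq(1)=-2400.
Local minima occur where both diagonal entries positive: (-1, -4), (-1, -1). Count: 2.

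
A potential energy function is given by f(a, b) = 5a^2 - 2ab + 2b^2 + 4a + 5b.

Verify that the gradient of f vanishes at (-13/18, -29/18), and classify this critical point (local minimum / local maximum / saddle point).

∇f = (10a - 2b + 4, -2a + 4b + 5); substituting (-13/18, -29/18) gives ∇f = (0, 0), so (-13/18, -29/18) is indeed a critical point.
The Hessian of f is constant: H = [[10, -2], [-2, 4]].
det(H) = 10·4 − (-2)² = 36.
det(H) > 0 and tr(H) = 14 > 0, so H is positive definite and the point is a local minimum.

local minimum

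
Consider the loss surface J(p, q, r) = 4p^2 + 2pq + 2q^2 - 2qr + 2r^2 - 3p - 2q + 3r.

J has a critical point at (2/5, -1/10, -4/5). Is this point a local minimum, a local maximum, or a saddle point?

local minimum

The Hessian is constant: H = [[8, 2, 0], [2, 4, -2], [0, -2, 4]].
Leading principal minors: Δ₁ = 8, Δ₂ = 28, Δ₃ = 80.
All leading minors are positive, so H is positive definite: a local minimum.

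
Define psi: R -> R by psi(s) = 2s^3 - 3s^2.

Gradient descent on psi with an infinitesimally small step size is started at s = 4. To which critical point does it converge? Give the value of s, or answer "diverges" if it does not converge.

psi'(s) = 6s(s - 1), so psi'(4) = 72.
Gradient descent moves in the -psi' direction, i.e. s is decreasing.
The nearest critical point in that direction is s = 1, where psi'' = 6 > 0 (a local minimum). The iterate converges there.

1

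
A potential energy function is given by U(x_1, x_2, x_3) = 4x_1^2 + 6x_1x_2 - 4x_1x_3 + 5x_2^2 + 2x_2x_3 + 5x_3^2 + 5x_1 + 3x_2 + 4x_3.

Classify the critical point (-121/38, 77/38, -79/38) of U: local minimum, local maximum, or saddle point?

The Hessian is constant: H = [[8, 6, -4], [6, 10, 2], [-4, 2, 10]].
Leading principal minors: Δ₁ = 8, Δ₂ = 44, Δ₃ = 152.
All leading minors are positive, so H is positive definite: a local minimum.

local minimum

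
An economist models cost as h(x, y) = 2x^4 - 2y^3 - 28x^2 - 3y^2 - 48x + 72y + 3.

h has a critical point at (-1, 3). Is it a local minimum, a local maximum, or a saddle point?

The mixed partial ∂²h/∂x∂y is 0, so the Hessian at any point is diag(h_xx, h_yy) = diag(8(3x^2 - 7), -6(2y + 1)).
At (-1, 3): H = diag(-32, -42).
Both eigenvalues are negative, so H is negative definite: a local maximum.

local maximum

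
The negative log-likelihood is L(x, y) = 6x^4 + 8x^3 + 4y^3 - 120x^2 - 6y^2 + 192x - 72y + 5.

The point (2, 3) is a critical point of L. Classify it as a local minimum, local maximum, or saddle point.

The mixed partial ∂²L/∂x∂y is 0, so the Hessian at any point is diag(L_xx, L_yy) = diag(24(3x^2 + 2x - 10), 12(2y - 1)).
At (2, 3): H = diag(144, 60).
Both eigenvalues are positive, so H is positive definite: a local minimum.

local minimum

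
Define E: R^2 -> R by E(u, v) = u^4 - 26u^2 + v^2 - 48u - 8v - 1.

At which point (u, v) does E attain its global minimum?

(4, 4)

E(u,v) separates as P(u) + Q(v) − 1, so its minimum is min P + min Q − 1.
P'(u) = 4(u - 4)(u + 1)(u + 3) vanishes at u ∈ {-3, -1, 4}; Q'(v) = 2v - 8 vanishes at v ∈ {4}.
Local minima of P (where P''>0): P(-3)=-9, P(4)=-352. Local minima of Q: Q(4)=-16.
So the global minimum of E is P(4) + Q(4) − 1 = -352 − 16 − 1 = -369, attained at (4, 4).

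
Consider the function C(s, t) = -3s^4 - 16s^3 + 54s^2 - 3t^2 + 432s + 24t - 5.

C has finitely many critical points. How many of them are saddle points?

1

C separates as a function of s plus a function of t, so ∇C=0 decouples.
∂C/∂s = -12(s - 3)(s + 3)(s + 4) = 0 at s ∈ {-4, -3, 3}; ∂C/∂t = -6(t - 4) = 0 at t ∈ {4}.
The Hessian is diagonal: diag(C_ss, C_tt). Second derivatives: C_ss(-4)=-84, C_ss(-3)=72, C_ss(3)=-504; C_tt(4)=-6.
Saddle points occur where the two diagonal entries have opposite signs: (-3, 4). Count: 1.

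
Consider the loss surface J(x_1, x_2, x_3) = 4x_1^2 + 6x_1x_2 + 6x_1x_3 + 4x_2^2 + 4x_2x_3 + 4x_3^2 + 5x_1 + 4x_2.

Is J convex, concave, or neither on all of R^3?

J is quadratic, so its Hessian is the constant matrix H = [[8, 6, 6], [6, 8, 4], [6, 4, 8]].
Leading principal minors: 8, 28, 96.
All positive ⇒ H ≻ 0 ⇒ convex.

convex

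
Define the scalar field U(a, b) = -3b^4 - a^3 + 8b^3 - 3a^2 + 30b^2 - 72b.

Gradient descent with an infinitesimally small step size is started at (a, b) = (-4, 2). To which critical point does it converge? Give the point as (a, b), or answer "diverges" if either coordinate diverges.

(-2, 1)

U is separable, so gradient descent decouples: a follows -∂U/∂a, b follows -∂U/∂b.
∂U/∂a = -3a(a + 2); at a=-4 this is -24, so a increases.
∂U/∂b = -12(b - 3)(b - 1)(b + 2); at b=2 this is 48, so b decreases.
a converges to its nearest critical value -2 (a local min of the a-part); b converges to 1. The iterate converges to (-2, 1).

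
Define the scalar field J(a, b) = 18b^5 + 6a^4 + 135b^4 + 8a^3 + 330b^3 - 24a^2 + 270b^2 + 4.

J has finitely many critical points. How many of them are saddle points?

J separates as a function of a plus a function of b, so ∇J=0 decouples.
∂J/∂a = 24a(a - 1)(a + 2) = 0 at a ∈ {-2, 0, 1}; ∂J/∂b = 90b(b + 1)(b + 2)(b + 3) = 0 at b ∈ {-3, -2, -1, 0}.
The Hessian is diagonal: diag(J_aa, J_bb). Second derivatives: J_aa(-2)=144, J_aa(0)=-48, J_aa(1)=72; J_bb(-3)=-540, J_bb(-2)=180, J_bb(-1)=-180, J_bb(0)=540.
Saddle points occur where the two diagonal entries have opposite signs: (-2, -3), (-2, -1), (0, -2), (0, 0), (1, -3), (1, -1). Count: 6.

6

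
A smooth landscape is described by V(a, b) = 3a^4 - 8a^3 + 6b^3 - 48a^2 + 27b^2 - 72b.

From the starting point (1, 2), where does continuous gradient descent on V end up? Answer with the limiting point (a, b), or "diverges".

V is separable, so gradient descent decouples: a follows -∂V/∂a, b follows -∂V/∂b.
∂V/∂a = 12a(a - 4)(a + 2); at a=1 this is -108, so a increases.
∂V/∂b = 18(b - 1)(b + 4); at b=2 this is 108, so b decreases.
a converges to its nearest critical value 4 (a local min of the a-part); b converges to 1. The iterate converges to (4, 1).

(4, 1)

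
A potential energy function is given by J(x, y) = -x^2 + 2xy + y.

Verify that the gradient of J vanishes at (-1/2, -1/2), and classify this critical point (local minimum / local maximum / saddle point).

∇J = (-2x + 2y, 2x + 1); substituting (-1/2, -1/2) gives ∇J = (0, 0), so (-1/2, -1/2) is indeed a critical point.
The Hessian of J is constant: H = [[-2, 2], [2, 0]].
det(H) = (-2)·0 − 2² = -4.
Since det(H) < 0, H is indefinite and the critical point is a saddle point.

saddle point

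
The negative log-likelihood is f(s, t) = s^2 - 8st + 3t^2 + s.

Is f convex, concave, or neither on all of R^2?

f is quadratic, so its Hessian is the constant matrix H = [[2, -8], [-8, 6]].
det(H) = -52, tr(H) = 8.
det(H) < 0, so H is indefinite: neither convex nor concave.

neither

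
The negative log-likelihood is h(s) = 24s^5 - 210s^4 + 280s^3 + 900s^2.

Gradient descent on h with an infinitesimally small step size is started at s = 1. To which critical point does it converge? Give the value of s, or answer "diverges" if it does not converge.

h'(s) = 120s(s - 5)(s - 3)(s + 1), so h'(1) = 1920.
Gradient descent moves in the -h' direction, i.e. s is decreasing.
The nearest critical point in that direction is s = 0, where h'' = 1800 > 0 (a local minimum). The iterate converges there.

0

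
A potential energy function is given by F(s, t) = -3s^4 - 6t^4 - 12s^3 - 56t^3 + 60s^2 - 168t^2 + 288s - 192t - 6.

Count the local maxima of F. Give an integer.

F separates as a function of s plus a function of t, so ∇F=0 decouples.
∂F/∂s = -12(s - 3)(s + 2)(s + 4) = 0 at s ∈ {-4, -2, 3}; ∂F/∂t = -24(t + 1)(t + 2)(t + 4) = 0 at t ∈ {-4, -2, -1}.
The Hessian is diagonal: diag(F_ss, F_tt). Second derivatives: F_ss(-4)=-168, F_ss(-2)=120, F_ss(3)=-420; F_tt(-4)=-144, F_tt(-2)=48, F_tt(-1)=-72.
Local maxima occur where both diagonal entries negative: (-4, -4), (-4, -1), (3, -4), (3, -1). Count: 4.

4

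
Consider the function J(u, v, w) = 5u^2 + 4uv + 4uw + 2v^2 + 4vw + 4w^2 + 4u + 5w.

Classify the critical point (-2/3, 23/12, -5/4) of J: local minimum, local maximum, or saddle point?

local minimum

The Hessian is constant: H = [[10, 4, 4], [4, 4, 4], [4, 4, 8]].
Leading principal minors: Δ₁ = 10, Δ₂ = 24, Δ₃ = 96.
All leading minors are positive, so H is positive definite: a local minimum.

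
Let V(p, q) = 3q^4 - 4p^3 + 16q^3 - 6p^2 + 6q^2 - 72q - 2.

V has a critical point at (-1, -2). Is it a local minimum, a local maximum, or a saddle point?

saddle point

The mixed partial ∂²V/∂p∂q is 0, so the Hessian at any point is diag(V_pp, V_qq) = diag(-12(2p + 1), 12(3q^2 + 8q + 1)).
At (-1, -2): H = diag(12, -36).
The eigenvalues have opposite signs, so H is indefinite: a saddle point.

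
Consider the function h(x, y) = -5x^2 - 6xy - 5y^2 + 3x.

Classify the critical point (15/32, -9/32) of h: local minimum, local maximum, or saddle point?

local maximum

The Hessian of h is constant: H = [[-10, -6], [-6, -10]].
det(H) = (-10)·(-10) − (-6)² = 64.
det(H) > 0 and tr(H) = -20 < 0, so H is negative definite and the point is a local maximum.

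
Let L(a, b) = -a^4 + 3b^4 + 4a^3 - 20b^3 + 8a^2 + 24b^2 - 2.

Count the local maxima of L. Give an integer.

2

L separates as a function of a plus a function of b, so ∇L=0 decouples.
∂L/∂a = -4a(a - 4)(a + 1) = 0 at a ∈ {-1, 0, 4}; ∂L/∂b = 12b(b - 4)(b - 1) = 0 at b ∈ {0, 1, 4}.
The Hessian is diagonal: diag(L_aa, L_bb). Second derivatives: L_aa(-1)=-20, L_aa(0)=16, L_aa(4)=-80; L_bb(0)=48, L_bb(1)=-36, L_bb(4)=144.
Local maxima occur where both diagonal entries negative: (-1, 1), (4, 1). Count: 2.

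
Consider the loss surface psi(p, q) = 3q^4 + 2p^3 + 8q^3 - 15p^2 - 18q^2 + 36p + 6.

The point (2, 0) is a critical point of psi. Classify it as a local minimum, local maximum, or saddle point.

local maximum

The mixed partial ∂²psi/∂p∂q is 0, so the Hessian at any point is diag(psi_pp, psi_qq) = diag(6(2p - 5), 12(3q^2 + 4q - 3)).
At (2, 0): H = diag(-6, -36).
Both eigenvalues are negative, so H is negative definite: a local maximum.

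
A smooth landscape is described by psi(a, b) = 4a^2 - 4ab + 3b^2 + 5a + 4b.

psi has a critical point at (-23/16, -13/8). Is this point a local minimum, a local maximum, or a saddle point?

The Hessian of psi is constant: H = [[8, -4], [-4, 6]].
det(H) = 8·6 − (-4)² = 32.
det(H) > 0 and tr(H) = 14 > 0, so H is positive definite and the point is a local minimum.

local minimum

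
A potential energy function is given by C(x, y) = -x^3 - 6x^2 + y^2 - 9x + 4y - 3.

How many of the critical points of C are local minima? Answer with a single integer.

1

C separates as a function of x plus a function of y, so ∇C=0 decouples.
∂C/∂x = -3(x + 1)(x + 3) = 0 at x ∈ {-3, -1}; ∂C/∂y = 2(y + 2) = 0 at y ∈ {-2}.
The Hessian is diagonal: diag(C_xx, C_yy). Second derivatives: C_xx(-3)=6, C_xx(-1)=-6; C_yy(-2)=2.
Local minima occur where both diagonal entries positive: (-3, -2). Count: 1.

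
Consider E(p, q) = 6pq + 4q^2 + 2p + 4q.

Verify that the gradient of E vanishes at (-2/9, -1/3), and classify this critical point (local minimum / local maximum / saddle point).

∇E = (6q + 2, 6p + 8q + 4); substituting (-2/9, -1/3) gives ∇E = (0, 0), so (-2/9, -1/3) is indeed a critical point.
The Hessian of E is constant: H = [[0, 6], [6, 8]].
det(H) = 0·8 − 6² = -36.
Since det(H) < 0, H is indefinite and the critical point is a saddle point.

saddle point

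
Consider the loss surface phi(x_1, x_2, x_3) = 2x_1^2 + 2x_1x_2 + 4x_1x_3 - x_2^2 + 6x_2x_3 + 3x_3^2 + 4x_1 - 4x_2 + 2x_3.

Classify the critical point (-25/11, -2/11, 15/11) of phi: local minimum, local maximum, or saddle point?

The Hessian is constant: H = [[4, 2, 4], [2, -2, 6], [4, 6, 6]].
Leading principal minors: Δ₁ = 4, Δ₂ = -12, Δ₃ = -88.
The minors fit neither the all-positive nor the alternating-sign pattern, so H is indefinite: a saddle point.

saddle point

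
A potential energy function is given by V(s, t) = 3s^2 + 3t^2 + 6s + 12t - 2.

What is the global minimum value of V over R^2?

V(s,t) separates as P(s) + Q(t) − 2, so its minimum is min P + min Q − 2.
P'(s) = 6s + 6 vanishes at s ∈ {-1}; Q'(t) = 6(t + 2) vanishes at t ∈ {-2}.
Local minima of P (where P''>0): P(-1)=-3. Local minima of Q: Q(-2)=-12.
So the global minimum of V is P(-1) + Q(-2) − 2 = -3 − 12 − 2 = -17, attained at (-1, -2).

-17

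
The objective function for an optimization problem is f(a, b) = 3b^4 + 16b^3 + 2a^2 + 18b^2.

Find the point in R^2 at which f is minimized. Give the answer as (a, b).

f(a,b) separates as P(a) + Q(b), so its minimum is min P + min Q.
P'(a) = 4a vanishes at a ∈ {0}; Q'(b) = 12b(b + 1)(b + 3) vanishes at b ∈ {-3, -1, 0}.
Local minima of P (where P''>0): P(0)=0. Local minima of Q: Q(-3)=-27, Q(0)=0.
So the global minimum of f is P(0) + Q(-3) = 0 − 27 = -27, attained at (0, -3).

(0, -3)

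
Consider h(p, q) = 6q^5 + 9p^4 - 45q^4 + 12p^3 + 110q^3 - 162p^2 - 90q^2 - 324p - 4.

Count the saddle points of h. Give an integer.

h separates as a function of p plus a function of q, so ∇h=0 decouples.
∂h/∂p = 36(p - 3)(p + 1)(p + 3) = 0 at p ∈ {-3, -1, 3}; ∂h/∂q = 30q(q - 3)(q - 2)(q - 1) = 0 at q ∈ {0, 1, 2, 3}.
The Hessian is diagonal: diag(h_pp, h_qq). Second derivatives: h_pp(-3)=432, h_pp(-1)=-288, h_pp(3)=864; h_qq(0)=-180, h_qq(1)=60, h_qq(2)=-60, h_qq(3)=180.
Saddle points occur where the two diagonal entries have opposite signs: (-3, 0), (-3, 2), (-1, 1), (-1, 3), (3, 0), (3, 2). Count: 6.

6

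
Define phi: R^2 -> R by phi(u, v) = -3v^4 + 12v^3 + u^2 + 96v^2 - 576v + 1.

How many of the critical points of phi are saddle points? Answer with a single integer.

2

phi separates as a function of u plus a function of v, so ∇phi=0 decouples.
∂phi/∂u = 2u = 0 at u ∈ {0}; ∂phi/∂v = -12(v - 4)(v - 3)(v + 4) = 0 at v ∈ {-4, 3, 4}.
The Hessian is diagonal: diag(phi_uu, phi_vv). Second derivatives: phi_uu(0)=2; phi_vv(-4)=-672, phi_vv(3)=84, phi_vv(4)=-96.
Saddle points occur where the two diagonal entries have opposite signs: (0, -4), (0, 4). Count: 2.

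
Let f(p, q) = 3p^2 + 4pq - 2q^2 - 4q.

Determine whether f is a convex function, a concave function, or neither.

f is quadratic, so its Hessian is the constant matrix H = [[6, 4], [4, -4]].
det(H) = -40, tr(H) = 2.
det(H) < 0, so H is indefinite: neither convex nor concave.

neither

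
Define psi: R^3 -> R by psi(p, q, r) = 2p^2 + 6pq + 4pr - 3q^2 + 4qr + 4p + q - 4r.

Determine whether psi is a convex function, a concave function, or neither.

neither

psi is quadratic, so its Hessian is the constant matrix H = [[4, 6, 4], [6, -6, 4], [4, 4, 0]].
Leading principal minors: 4, -60, 224.
Neither pattern holds ⇒ H is indefinite ⇒ neither convex nor concave.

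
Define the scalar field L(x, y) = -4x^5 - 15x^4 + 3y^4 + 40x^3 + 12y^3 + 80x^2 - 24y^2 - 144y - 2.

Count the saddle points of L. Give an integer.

6

L separates as a function of x plus a function of y, so ∇L=0 decouples.
∂L/∂x = -20x(x - 2)(x + 1)(x + 4) = 0 at x ∈ {-4, -1, 0, 2}; ∂L/∂y = 12(y - 2)(y + 2)(y + 3) = 0 at y ∈ {-3, -2, 2}.
The Hessian is diagonal: diag(L_xx, L_yy). Second derivatives: L_xx(-4)=1440, L_xx(-1)=-180, L_xx(0)=160, L_xx(2)=-720; L_yy(-3)=60, L_yy(-2)=-48, L_yy(2)=240.
Saddle points occur where the two diagonal entries have opposite signs: (-4, -2), (-1, -3), (-1, 2), (0, -2), (2, -3), (2, 2). Count: 6.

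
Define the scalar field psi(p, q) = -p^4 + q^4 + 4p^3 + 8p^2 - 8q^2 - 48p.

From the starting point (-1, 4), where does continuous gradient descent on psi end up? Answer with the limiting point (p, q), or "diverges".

psi is separable, so gradient descent decouples: p follows -∂psi/∂p, q follows -∂psi/∂q.
∂psi/∂p = -4(p - 3)(p - 2)(p + 2); at p=-1 this is -48, so p increases.
∂psi/∂q = 4q(q - 2)(q + 2); at q=4 this is 192, so q decreases.
p converges to its nearest critical value 2 (a local min of the p-part); q converges to 2. The iterate converges to (2, 2).

(2, 2)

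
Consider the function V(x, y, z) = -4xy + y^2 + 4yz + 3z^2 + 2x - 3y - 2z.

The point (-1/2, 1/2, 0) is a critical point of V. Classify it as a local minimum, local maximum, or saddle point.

saddle point

The Hessian is constant: H = [[0, -4, 0], [-4, 2, 4], [0, 4, 6]].
Leading principal minors: Δ₁ = 0, Δ₂ = -16, Δ₃ = -96.
The minors fit neither the all-positive nor the alternating-sign pattern, so H is indefinite: a saddle point.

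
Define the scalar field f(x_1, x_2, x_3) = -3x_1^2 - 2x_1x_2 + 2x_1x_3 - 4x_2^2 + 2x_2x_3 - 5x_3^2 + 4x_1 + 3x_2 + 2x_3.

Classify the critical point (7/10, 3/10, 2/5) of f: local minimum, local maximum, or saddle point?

The Hessian is constant: H = [[-6, -2, 2], [-2, -8, 2], [2, 2, -10]].
Leading principal minors: Δ₁ = -6, Δ₂ = 44, Δ₃ = -400.
The minors alternate sign starting negative (−, +, −), so H is negative definite: a local maximum.

local maximum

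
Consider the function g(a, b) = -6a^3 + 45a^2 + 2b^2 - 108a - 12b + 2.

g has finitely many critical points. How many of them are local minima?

g separates as a function of a plus a function of b, so ∇g=0 decouples.
∂g/∂a = -18(a - 3)(a - 2) = 0 at a ∈ {2, 3}; ∂g/∂b = 4(b - 3) = 0 at b ∈ {3}.
The Hessian is diagonal: diag(g_aa, g_bb). Second derivatives: g_aa(2)=18, g_aa(3)=-18; g_bb(3)=4.
Local minima occur where both diagonal entries positive: (2, 3). Count: 1.

1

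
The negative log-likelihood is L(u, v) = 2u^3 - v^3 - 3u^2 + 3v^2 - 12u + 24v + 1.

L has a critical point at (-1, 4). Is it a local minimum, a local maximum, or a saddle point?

The mixed partial ∂²L/∂u∂v is 0, so the Hessian at any point is diag(L_uu, L_vv) = diag(6(2u - 1), 6(-v + 1)).
At (-1, 4): H = diag(-18, -18).
Both eigenvalues are negative, so H is negative definite: a local maximum.

local maximum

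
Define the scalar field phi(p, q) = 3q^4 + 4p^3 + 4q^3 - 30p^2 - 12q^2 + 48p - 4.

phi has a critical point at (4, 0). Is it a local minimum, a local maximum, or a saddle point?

saddle point

The mixed partial ∂²phi/∂p∂q is 0, so the Hessian at any point is diag(phi_pp, phi_qq) = diag(12(2p - 5), 12(3q^2 + 2q - 2)).
At (4, 0): H = diag(36, -24).
The eigenvalues have opposite signs, so H is indefinite: a saddle point.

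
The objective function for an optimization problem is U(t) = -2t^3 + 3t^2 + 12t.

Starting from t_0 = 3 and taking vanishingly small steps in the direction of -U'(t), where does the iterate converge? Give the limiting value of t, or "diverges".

diverges

U'(t) = -6(t - 2)(t + 1), so U'(3) = -24.
Gradient descent moves in the -U' direction, i.e. t is increasing.
There is no critical point above t=3, and U' keeps the same sign, so the iterate runs off to +∞.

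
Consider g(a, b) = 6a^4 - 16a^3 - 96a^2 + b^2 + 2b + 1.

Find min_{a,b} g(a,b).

-1024

g(a,b) separates as P(a) + Q(b) + 1, so its minimum is min P + min Q + 1.
P'(a) = 24a(a - 4)(a + 2) vanishes at a ∈ {-2, 0, 4}; Q'(b) = 2b + 2 vanishes at b ∈ {-1}.
Local minima of P (where P''>0): P(-2)=-160, P(4)=-1024. Local minima of Q: Q(-1)=-1.
So the global minimum of g is P(4) + Q(-1) + 1 = -1024 − 1 + 1 = -1024, attained at (4, -1).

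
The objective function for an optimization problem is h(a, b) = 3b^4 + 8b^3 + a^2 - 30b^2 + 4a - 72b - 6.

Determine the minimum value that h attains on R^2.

h(a,b) separates as P(a) + Q(b) − 6, so its minimum is min P + min Q − 6.
P'(a) = 2a + 4 vanishes at a ∈ {-2}; Q'(b) = 12(b - 2)(b + 1)(b + 3) vanishes at b ∈ {-3, -1, 2}.
Local minima of P (where P''>0): P(-2)=-4. Local minima of Q: Q(-3)=-27, Q(2)=-152.
So the global minimum of h is P(-2) + Q(2) − 6 = -4 − 152 − 6 = -162, attained at (-2, 2).

-162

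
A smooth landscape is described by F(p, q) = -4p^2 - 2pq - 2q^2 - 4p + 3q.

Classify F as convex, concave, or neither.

F is quadratic, so its Hessian is the constant matrix H = [[-8, -2], [-2, -4]].
det(H) = 28, tr(H) = -12.
det(H) > 0 and tr(H) < 0, so H is negative definite everywhere: concave.

concave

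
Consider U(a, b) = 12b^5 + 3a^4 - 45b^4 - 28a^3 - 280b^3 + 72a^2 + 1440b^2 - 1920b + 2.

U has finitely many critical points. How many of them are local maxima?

U separates as a function of a plus a function of b, so ∇U=0 decouples.
∂U/∂a = 12a(a - 4)(a - 3) = 0 at a ∈ {0, 3, 4}; ∂U/∂b = 60(b - 4)(b - 2)(b - 1)(b + 4) = 0 at b ∈ {-4, 1, 2, 4}.
The Hessian is diagonal: diag(U_aa, U_bb). Second derivatives: U_aa(0)=144, U_aa(3)=-36, U_aa(4)=48; U_bb(-4)=-14400, U_bb(1)=900, U_bb(2)=-720, U_bb(4)=2880.
Local maxima occur where both diagonal entries negative: (3, -4), (3, 2). Count: 2.

2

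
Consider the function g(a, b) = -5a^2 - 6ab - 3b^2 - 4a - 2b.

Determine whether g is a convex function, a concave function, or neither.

concave

g is quadratic, so its Hessian is the constant matrix H = [[-10, -6], [-6, -6]].
det(H) = 24, tr(H) = -16.
det(H) > 0 and tr(H) < 0, so H is negative definite everywhere: concave.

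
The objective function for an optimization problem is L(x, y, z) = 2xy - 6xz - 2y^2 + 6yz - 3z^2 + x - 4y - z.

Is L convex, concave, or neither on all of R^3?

L is quadratic, so its Hessian is the constant matrix H = [[0, 2, -6], [2, -4, 6], [-6, 6, -6]].
Leading principal minors: 0, -4, 24.
Neither pattern holds ⇒ H is indefinite ⇒ neither convex nor concave.

neither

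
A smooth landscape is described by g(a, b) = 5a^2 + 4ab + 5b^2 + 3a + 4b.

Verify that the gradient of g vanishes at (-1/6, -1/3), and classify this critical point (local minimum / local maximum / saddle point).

∇g = (10a + 4b + 3, 4a + 10b + 4); substituting (-1/6, -1/3) gives ∇g = (0, 0), so (-1/6, -1/3) is indeed a critical point.
The Hessian of g is constant: H = [[10, 4], [4, 10]].
det(H) = 10·10 − 4² = 84.
det(H) > 0 and tr(H) = 20 > 0, so H is positive definite and the point is a local minimum.

local minimum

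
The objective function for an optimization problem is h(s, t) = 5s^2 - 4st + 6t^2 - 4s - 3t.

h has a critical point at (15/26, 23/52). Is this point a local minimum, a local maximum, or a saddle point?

local minimum

The Hessian of h is constant: H = [[10, -4], [-4, 12]].
det(H) = 10·12 − (-4)² = 104.
det(H) > 0 and tr(H) = 22 > 0, so H is positive definite and the point is a local minimum.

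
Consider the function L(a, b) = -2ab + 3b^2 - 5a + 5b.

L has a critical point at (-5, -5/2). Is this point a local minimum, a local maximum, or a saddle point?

saddle point

The Hessian of L is constant: H = [[0, -2], [-2, 6]].
det(H) = 0·6 − (-2)² = -4.
Since det(H) < 0, H is indefinite and the critical point is a saddle point.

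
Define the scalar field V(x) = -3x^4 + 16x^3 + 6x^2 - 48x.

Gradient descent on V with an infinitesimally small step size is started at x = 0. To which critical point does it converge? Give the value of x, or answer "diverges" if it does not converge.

1

V'(x) = -12(x - 4)(x - 1)(x + 1), so V'(0) = -48.
Gradient descent moves in the -V' direction, i.e. x is increasing.
The nearest critical point in that direction is x = 1, where V'' = 72 > 0 (a local minimum). The iterate converges there.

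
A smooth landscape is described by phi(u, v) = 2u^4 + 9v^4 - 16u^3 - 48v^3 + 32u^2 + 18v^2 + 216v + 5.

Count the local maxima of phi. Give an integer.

phi separates as a function of u plus a function of v, so ∇phi=0 decouples.
∂phi/∂u = 8u(u - 4)(u - 2) = 0 at u ∈ {0, 2, 4}; ∂phi/∂v = 36(v - 3)(v - 2)(v + 1) = 0 at v ∈ {-1, 2, 3}.
The Hessian is diagonal: diag(phi_uu, phi_vv). Second derivatives: phi_uu(0)=64, phi_uu(2)=-32, phi_uu(4)=64; phi_vv(-1)=432, phi_vv(2)=-108, phi_vv(3)=144.
Local maxima occur where both diagonal entries negative: (2, 2). Count: 1.

1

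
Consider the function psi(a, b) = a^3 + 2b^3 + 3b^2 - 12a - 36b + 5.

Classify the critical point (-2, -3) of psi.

The mixed partial ∂²psi/∂a∂b is 0, so the Hessian at any point is diag(psi_aa, psi_bb) = diag(6a, 6(2b + 1)).
At (-2, -3): H = diag(-12, -30).
Both eigenvalues are negative, so H is negative definite: a local maximum.

local maximum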